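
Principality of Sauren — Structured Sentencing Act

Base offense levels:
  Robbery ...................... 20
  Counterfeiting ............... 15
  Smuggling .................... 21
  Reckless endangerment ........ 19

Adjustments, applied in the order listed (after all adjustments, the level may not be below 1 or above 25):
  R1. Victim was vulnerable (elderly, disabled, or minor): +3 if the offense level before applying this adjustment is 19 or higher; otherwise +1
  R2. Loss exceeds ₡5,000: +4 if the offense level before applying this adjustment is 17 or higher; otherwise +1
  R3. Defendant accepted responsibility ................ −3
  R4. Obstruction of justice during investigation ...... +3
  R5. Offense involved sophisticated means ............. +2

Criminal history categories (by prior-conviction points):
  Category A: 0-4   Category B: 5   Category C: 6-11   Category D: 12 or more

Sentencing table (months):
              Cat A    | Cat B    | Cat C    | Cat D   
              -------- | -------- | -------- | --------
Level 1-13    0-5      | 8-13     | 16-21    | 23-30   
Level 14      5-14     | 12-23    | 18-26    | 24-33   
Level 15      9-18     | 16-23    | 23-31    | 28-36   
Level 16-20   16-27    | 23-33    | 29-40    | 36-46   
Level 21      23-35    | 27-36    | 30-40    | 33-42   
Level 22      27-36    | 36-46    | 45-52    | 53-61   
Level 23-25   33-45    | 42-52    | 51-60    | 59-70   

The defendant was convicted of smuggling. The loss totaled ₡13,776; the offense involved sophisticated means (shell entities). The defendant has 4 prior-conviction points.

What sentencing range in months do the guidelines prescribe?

33-45 months

Base offense level for smuggling: 21.
R2 applies (level before this adjustment is 21 ≥ 17, so +4): 21 + 4 = 25.
R3 does not apply.
R5 applies: 25 + 2 = 27.
Level 27 exceeds the maximum of 25; capped at 25.
Final offense level: 25.
Criminal history: 4 prior points → Category A (0-4).
Level 25 falls in the 23-25 band.
Grid: Level 23-25 × Category A = 33-45 months.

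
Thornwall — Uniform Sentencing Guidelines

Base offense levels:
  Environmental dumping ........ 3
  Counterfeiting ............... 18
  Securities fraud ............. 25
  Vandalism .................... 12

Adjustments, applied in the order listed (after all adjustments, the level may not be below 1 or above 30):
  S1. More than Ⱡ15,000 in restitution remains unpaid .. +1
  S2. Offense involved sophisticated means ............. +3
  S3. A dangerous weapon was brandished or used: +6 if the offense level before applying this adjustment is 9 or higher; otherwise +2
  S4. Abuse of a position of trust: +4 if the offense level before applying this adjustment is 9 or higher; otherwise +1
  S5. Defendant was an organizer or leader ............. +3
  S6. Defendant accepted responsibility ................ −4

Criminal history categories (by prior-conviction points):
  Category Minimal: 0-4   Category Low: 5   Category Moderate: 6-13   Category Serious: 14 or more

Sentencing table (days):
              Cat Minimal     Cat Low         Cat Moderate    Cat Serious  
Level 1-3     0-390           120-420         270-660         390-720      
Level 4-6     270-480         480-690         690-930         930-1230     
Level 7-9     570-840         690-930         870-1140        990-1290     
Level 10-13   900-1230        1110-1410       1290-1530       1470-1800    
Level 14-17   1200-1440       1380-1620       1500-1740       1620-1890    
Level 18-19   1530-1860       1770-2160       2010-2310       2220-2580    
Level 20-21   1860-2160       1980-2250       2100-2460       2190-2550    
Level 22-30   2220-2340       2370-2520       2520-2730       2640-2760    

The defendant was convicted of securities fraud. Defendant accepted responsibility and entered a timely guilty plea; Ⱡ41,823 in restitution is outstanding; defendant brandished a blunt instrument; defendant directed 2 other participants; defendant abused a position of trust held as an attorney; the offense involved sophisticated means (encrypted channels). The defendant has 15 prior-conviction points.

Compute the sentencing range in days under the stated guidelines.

Base offense level for securities fraud: 25.
S1 applies: 25 + 1 = 26.
S2 applies: 26 + 3 = 29.
S3 applies (level before this adjustment is 29 ≥ 9, so +6): 29 + 6 = 35.
S4 applies (level before this adjustment is 35 ≥ 9, so +4): 35 + 4 = 39.
S5 applies: 39 + 3 = 42.
S6 applies: 42 − 4 = 38.
Level 38 exceeds the maximum of 30; capped at 30.
Final offense level: 30.
Criminal history: 15 prior points → Category Serious (14+).
Level 30 falls in the 22-30 band.
Grid: Level 22-30 × Category Serious = 2640-2760 days.

2640-2760 days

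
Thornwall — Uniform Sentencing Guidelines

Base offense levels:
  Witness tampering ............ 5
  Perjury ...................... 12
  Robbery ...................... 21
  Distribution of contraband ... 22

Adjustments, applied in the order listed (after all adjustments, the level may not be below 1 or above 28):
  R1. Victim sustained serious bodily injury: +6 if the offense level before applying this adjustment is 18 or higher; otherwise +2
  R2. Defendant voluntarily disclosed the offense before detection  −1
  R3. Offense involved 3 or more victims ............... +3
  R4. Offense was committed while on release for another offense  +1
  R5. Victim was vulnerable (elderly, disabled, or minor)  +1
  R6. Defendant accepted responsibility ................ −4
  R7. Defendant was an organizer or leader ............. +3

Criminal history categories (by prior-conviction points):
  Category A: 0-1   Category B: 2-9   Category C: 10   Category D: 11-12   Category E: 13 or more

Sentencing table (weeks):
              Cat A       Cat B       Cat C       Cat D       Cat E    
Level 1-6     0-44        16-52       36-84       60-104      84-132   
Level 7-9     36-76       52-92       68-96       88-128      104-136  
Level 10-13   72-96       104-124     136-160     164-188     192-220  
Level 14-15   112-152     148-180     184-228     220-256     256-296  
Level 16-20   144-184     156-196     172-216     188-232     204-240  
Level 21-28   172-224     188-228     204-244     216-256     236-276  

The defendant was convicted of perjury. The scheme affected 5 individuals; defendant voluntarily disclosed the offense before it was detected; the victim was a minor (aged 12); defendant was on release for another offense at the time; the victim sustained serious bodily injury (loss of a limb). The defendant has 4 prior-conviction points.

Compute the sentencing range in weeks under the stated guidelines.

Base offense level for perjury: 12.
R1 applies (level before this adjustment is 12 < 18, so +2): 12 + 2 = 14.
R2 applies: 14 − 1 = 13.
R3 applies: 13 + 3 = 16.
R4 applies: 16 + 1 = 17.
R5 applies: 17 + 1 = 18.
R7 does not apply.
Final offense level: 18.
Criminal history: 4 prior points → Category B (2-9).
Level 18 falls in the 16-20 band.
Grid: Level 16-20 × Category B = 156-196 weeks.

156-196 weeks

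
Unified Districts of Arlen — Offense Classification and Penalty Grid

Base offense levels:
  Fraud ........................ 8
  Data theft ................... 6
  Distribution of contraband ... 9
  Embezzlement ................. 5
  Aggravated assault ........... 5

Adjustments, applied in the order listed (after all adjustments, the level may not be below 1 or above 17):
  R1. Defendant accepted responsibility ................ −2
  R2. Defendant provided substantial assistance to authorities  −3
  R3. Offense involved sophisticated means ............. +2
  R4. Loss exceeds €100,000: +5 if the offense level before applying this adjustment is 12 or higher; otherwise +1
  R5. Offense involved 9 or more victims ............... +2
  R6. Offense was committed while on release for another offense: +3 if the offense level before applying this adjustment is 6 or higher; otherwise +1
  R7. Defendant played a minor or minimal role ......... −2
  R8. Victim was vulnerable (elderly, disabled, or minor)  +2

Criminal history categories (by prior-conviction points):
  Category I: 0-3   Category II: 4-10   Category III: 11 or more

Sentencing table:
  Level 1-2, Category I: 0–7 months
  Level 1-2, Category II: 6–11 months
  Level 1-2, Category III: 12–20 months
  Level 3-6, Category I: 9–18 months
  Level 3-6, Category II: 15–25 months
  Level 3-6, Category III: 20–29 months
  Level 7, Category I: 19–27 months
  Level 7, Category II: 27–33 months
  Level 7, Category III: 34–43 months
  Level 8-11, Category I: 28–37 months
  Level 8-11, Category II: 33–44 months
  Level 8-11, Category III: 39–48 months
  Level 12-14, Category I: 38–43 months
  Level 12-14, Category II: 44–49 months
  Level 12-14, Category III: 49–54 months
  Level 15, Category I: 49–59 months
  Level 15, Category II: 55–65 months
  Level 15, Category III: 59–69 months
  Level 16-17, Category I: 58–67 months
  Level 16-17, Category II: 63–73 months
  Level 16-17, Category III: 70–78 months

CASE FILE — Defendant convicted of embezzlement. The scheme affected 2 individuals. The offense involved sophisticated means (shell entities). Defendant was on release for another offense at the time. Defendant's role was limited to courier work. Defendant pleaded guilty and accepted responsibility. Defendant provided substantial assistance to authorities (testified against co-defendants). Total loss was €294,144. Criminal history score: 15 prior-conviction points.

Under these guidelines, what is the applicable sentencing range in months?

12-20 months

Base offense level for embezzlement: 5.
R1 applies: 5 − 2 = 3.
R2 applies: 3 − 3 = 0.
R3 applies: 0 + 2 = 2.
R4 applies (level before this adjustment is 2 < 12, so +1): 2 + 1 = 3.
R5 does not apply.
R6 applies (level before this adjustment is 3 < 6, so +1): 3 + 1 = 4.
R7 applies: 4 − 2 = 2.
R8 does not apply.
Final offense level: 2.
Criminal history: 15 prior points → Category III (11+).
Level 2 falls in the 1-2 band.
Grid: Level 1-2 × Category III = 12-20 months.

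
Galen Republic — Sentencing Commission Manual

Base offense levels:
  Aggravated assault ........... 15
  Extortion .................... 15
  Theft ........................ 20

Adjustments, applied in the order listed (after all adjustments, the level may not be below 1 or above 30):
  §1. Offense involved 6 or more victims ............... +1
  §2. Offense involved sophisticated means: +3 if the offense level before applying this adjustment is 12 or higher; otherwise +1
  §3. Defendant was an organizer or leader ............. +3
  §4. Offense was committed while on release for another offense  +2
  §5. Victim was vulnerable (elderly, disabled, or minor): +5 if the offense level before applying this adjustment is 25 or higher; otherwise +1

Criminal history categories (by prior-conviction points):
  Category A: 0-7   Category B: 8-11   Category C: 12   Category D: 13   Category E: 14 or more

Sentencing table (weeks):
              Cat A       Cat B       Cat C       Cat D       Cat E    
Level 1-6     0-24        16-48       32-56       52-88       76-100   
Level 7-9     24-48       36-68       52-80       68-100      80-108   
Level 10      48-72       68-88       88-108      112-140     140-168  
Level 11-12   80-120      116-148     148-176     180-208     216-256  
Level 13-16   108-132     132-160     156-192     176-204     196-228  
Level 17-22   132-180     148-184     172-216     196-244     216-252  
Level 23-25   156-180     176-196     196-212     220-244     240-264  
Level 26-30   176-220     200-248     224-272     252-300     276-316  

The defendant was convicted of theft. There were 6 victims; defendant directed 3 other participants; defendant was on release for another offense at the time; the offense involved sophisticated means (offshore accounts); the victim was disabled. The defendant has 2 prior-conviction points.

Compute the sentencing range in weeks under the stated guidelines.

Base offense level for theft: 20.
§1 applies: 20 + 1 = 21.
§2 applies (level before this adjustment is 21 ≥ 12, so +3): 21 + 3 = 24.
§3 applies: 24 + 3 = 27.
§4 applies: 27 + 2 = 29.
§5 applies (level before this adjustment is 29 ≥ 25, so +5): 29 + 5 = 34.
Level 34 exceeds the maximum of 30; capped at 30.
Final offense level: 30.
Criminal history: 2 prior points → Category A (0-7).
Level 30 falls in the 26-30 band.
Grid: Level 26-30 × Category A = 176-220 weeks.

176-220 weeks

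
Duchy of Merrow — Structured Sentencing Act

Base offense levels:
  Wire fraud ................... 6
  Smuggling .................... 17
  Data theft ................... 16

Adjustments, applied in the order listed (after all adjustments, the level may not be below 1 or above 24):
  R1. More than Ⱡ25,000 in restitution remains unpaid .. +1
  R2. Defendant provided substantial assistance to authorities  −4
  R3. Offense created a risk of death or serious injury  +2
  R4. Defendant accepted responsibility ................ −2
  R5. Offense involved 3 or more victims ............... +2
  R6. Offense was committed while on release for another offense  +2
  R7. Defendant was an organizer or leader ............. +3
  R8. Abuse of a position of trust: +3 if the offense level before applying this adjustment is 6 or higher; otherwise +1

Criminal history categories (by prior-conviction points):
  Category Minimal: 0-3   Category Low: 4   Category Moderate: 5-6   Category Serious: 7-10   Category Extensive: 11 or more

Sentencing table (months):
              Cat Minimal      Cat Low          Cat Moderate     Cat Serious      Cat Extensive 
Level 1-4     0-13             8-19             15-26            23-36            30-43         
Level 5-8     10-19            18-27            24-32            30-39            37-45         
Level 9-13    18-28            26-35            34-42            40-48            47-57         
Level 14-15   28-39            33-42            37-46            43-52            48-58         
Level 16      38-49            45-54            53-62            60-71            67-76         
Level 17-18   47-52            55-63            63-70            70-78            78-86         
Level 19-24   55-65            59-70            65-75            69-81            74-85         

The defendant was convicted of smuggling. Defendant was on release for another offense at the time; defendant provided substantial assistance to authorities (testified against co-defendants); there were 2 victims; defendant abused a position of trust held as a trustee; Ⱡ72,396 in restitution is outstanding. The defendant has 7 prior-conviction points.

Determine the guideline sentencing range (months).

69-81 months

Base offense level for smuggling: 17.
R1 applies: 17 + 1 = 18.
R2 applies: 18 − 4 = 14.
R4 does not apply.
R5 does not apply.
R6 applies: 14 + 2 = 16.
R7 does not apply.
R8 applies (level before this adjustment is 16 ≥ 6, so +3): 16 + 3 = 19.
Final offense level: 19.
Criminal history: 7 prior points → Category Serious (7-10).
Level 19 falls in the 19-24 band.
Grid: Level 19-24 × Category Serious = 69-81 months.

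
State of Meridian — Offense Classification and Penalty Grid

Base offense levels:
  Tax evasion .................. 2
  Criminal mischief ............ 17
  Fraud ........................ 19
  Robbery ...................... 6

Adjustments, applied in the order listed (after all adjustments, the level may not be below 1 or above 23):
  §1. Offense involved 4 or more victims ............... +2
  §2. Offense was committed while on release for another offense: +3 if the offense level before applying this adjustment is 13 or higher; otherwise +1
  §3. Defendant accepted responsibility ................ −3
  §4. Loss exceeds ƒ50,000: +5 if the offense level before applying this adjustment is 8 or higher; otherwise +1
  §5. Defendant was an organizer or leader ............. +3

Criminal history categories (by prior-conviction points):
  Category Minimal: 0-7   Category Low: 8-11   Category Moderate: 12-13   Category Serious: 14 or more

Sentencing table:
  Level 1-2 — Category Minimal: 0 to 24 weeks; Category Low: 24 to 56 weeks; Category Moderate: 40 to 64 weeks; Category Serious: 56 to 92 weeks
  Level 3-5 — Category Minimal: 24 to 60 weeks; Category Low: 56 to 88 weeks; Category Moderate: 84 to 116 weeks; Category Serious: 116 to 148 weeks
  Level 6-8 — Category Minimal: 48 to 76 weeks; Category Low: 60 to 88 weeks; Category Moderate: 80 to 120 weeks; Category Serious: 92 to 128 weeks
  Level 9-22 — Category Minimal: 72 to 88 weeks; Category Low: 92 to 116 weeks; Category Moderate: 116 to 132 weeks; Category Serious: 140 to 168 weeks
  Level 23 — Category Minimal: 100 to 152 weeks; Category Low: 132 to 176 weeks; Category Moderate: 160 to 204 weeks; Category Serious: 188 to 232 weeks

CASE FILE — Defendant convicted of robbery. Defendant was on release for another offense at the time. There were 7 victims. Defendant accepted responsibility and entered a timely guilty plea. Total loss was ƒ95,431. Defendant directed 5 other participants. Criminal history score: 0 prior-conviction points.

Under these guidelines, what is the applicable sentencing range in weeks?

72-88 weeks

Base offense level for robbery: 6.
§1 applies: 6 + 2 = 8.
§2 applies (level before this adjustment is 8 < 13, so +1): 8 + 1 = 9.
§3 applies: 9 − 3 = 6.
§4 applies (level before this adjustment is 6 < 8, so +1): 6 + 1 = 7.
§5 applies: 7 + 3 = 10.
Final offense level: 10.
Criminal history: 0 prior points → Category Minimal (0-7).
Level 10 falls in the 9-22 band.
Grid: Level 9-22 × Category Minimal = 72-88 weeks.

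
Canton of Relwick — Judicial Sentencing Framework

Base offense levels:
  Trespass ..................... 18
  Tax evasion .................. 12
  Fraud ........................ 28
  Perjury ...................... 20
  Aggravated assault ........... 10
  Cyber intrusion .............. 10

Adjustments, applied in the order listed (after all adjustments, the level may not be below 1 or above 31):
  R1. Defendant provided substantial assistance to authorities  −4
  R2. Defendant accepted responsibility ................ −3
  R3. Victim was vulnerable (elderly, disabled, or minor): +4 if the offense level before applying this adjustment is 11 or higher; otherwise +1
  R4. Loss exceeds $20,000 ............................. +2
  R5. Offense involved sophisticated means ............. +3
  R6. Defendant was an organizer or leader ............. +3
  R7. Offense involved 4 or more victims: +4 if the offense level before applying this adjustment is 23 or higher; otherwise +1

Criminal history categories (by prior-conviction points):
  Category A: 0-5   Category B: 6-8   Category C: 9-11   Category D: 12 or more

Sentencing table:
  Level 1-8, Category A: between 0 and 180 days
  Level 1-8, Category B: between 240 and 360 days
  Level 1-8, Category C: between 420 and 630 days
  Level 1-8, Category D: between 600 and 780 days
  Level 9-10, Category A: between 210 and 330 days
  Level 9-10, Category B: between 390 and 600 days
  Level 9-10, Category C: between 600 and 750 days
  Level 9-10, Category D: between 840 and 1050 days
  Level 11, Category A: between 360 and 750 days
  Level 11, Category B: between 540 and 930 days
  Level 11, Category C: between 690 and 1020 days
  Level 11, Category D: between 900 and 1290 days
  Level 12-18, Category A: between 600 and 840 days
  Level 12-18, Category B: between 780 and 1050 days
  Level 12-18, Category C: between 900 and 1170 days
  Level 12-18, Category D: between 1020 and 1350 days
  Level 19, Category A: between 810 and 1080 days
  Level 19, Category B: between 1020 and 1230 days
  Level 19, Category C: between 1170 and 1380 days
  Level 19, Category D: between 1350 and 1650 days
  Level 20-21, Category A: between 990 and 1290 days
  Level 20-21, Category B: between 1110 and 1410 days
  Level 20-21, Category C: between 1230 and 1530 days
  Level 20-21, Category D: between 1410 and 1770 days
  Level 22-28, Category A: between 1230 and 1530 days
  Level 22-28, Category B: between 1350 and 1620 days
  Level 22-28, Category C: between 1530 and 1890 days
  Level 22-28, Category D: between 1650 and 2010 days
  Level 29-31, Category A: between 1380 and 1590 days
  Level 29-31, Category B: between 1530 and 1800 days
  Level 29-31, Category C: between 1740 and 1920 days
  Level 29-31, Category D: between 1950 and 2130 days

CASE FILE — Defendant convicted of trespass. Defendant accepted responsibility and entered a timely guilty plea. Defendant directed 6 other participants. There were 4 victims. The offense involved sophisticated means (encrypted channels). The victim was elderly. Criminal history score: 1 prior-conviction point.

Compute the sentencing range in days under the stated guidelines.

1380-1590 days

Base offense level for trespass: 18.
R1 does not apply.
R2 applies: 18 − 3 = 15.
R3 applies (level before this adjustment is 15 ≥ 11, so +4): 15 + 4 = 19.
R5 applies: 19 + 3 = 22.
R6 applies: 22 + 3 = 25.
R7 applies (level before this adjustment is 25 ≥ 23, so +4): 25 + 4 = 29.
Final offense level: 29.
Criminal history: 1 prior point → Category A (0-5).
Level 29 falls in the 29-31 band.
Grid: Level 29-31 × Category A = 1380-1590 days.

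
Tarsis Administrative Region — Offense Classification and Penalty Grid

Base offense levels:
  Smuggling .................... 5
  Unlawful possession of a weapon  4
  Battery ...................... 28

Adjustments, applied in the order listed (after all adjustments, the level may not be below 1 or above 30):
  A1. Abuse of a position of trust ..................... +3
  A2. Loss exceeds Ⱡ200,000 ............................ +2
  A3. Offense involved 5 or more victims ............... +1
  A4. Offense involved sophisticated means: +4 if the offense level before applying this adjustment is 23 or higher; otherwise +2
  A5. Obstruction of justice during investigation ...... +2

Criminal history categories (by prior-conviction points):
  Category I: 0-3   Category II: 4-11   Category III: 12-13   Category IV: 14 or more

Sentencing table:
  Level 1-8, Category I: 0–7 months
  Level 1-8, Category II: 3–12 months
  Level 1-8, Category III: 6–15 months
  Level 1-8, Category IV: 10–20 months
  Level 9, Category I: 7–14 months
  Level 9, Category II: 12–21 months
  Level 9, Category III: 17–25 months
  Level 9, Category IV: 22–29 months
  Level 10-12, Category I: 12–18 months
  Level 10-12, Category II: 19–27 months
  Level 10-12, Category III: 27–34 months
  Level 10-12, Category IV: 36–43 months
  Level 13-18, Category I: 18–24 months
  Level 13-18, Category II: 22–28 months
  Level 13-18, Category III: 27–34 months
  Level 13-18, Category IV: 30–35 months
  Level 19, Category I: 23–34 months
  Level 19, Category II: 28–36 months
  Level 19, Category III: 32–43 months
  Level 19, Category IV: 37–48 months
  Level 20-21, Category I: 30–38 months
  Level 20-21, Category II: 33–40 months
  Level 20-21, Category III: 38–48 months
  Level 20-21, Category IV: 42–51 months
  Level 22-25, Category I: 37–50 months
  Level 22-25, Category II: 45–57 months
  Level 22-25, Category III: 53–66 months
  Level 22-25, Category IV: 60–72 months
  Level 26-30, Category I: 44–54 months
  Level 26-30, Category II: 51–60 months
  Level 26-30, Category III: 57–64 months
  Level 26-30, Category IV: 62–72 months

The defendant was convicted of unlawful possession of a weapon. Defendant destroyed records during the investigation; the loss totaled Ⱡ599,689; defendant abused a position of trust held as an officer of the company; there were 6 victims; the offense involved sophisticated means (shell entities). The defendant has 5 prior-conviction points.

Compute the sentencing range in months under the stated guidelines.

22-28 months

Base offense level for unlawful possession of a weapon: 4.
A1 applies: 4 + 3 = 7.
A2 applies: 7 + 2 = 9.
A3 applies: 9 + 1 = 10.
A4 applies (level before this adjustment is 10 < 23, so +2): 10 + 2 = 12.
A5 applies: 12 + 2 = 14.
Final offense level: 14.
Criminal history: 5 prior points → Category II (4-11).
Level 14 falls in the 13-18 band.
Grid: Level 13-18 × Category II = 22-28 months.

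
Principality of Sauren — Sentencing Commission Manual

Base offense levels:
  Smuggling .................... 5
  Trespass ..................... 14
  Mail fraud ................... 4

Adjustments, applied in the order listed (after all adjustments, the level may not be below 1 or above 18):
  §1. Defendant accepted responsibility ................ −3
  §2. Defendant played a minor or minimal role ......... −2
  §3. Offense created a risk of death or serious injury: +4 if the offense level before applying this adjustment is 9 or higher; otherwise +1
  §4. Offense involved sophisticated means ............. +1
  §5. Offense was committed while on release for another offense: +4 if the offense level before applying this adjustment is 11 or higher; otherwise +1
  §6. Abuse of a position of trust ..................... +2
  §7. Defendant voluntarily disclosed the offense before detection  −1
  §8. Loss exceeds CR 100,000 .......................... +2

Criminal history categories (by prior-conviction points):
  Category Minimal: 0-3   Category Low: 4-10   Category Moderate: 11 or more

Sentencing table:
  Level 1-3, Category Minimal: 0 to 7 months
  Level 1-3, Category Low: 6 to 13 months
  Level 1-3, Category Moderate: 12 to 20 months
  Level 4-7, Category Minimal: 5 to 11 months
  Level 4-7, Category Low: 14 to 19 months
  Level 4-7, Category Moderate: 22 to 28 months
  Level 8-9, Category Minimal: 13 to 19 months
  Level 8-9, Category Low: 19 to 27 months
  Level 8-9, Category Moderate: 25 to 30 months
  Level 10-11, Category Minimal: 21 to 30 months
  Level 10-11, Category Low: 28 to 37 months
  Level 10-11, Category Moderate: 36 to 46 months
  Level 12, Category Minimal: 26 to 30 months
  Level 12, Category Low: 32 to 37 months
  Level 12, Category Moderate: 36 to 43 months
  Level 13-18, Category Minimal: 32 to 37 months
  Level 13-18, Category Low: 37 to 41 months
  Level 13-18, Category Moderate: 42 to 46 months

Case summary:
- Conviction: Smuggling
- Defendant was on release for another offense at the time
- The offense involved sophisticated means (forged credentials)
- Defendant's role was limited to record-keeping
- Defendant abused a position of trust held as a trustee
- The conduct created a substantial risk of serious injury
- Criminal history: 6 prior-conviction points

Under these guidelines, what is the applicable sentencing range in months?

Base offense level for smuggling: 5.
§2 applies: 5 − 2 = 3.
§3 applies (level before this adjustment is 3 < 9, so +1): 3 + 1 = 4.
§4 applies: 4 + 1 = 5.
§5 applies (level before this adjustment is 5 < 11, so +1): 5 + 1 = 6.
§6 applies: 6 + 2 = 8.
§7 does not apply.
Final offense level: 8.
Criminal history: 6 prior points → Category Low (4-10).
Level 8 falls in the 8-9 band.
Grid: Level 8-9 × Category Low = 19-27 months.

19-27 months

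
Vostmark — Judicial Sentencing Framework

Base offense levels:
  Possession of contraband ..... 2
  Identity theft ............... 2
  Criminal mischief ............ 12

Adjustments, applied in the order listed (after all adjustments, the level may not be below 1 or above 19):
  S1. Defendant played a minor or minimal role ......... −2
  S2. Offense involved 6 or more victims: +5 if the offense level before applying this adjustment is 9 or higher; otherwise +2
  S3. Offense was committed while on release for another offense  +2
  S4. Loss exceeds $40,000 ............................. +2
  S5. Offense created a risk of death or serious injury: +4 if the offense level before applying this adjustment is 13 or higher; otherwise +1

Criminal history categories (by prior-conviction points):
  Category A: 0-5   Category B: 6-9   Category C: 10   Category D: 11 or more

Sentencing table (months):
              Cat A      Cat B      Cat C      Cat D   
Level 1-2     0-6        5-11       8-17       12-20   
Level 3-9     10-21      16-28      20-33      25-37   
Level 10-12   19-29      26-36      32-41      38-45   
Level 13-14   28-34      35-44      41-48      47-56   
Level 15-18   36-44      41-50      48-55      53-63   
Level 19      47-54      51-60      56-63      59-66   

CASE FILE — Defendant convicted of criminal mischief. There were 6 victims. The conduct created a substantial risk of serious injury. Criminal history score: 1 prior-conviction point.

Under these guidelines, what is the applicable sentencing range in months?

47-54 months

Base offense level for criminal mischief: 12.
S1 does not apply.
S2 applies (level before this adjustment is 12 ≥ 9, so +5): 12 + 5 = 17.
S4 does not apply.
S5 applies (level before this adjustment is 17 ≥ 13, so +4): 17 + 4 = 21.
Level 21 exceeds the maximum of 19; capped at 19.
Final offense level: 19.
Criminal history: 1 prior point → Category A (0-5).
Level 19 falls in the 19 band.
Grid: Level 19 × Category A = 47-54 months.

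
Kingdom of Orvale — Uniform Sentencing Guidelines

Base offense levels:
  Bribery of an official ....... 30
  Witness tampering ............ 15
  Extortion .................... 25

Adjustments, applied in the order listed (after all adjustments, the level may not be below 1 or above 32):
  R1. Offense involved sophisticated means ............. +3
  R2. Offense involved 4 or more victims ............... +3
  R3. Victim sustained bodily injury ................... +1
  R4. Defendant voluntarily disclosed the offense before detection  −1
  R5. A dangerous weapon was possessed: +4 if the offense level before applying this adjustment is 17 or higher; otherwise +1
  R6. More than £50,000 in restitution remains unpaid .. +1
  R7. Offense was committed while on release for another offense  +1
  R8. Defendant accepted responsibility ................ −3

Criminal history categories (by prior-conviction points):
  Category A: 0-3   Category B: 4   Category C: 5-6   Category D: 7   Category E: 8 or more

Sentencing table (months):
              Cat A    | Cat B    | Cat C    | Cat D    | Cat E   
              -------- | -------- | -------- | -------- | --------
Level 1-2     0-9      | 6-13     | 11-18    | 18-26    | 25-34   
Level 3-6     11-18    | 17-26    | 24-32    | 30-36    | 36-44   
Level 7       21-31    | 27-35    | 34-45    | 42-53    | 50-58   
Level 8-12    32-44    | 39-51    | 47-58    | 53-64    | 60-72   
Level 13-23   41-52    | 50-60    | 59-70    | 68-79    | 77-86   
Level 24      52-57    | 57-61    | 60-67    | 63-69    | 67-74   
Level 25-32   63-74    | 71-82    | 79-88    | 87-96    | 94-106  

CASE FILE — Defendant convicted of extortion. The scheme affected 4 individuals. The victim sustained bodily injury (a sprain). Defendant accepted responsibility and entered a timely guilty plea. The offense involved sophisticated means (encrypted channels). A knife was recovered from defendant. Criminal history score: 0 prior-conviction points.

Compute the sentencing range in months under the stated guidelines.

Base offense level for extortion: 25.
R1 applies: 25 + 3 = 28.
R2 applies: 28 + 3 = 31.
R3 applies: 31 + 1 = 32.
R4 does not apply.
R5 applies (level before this adjustment is 32 ≥ 17, so +4): 32 + 4 = 36.
R6 does not apply.
R7 does not apply.
R8 applies: 36 − 3 = 33.
Level 33 exceeds the maximum of 32; capped at 32.
Final offense level: 32.
Criminal history: 0 prior points → Category A (0-3).
Level 32 falls in the 25-32 band.
Grid: Level 25-32 × Category A = 63-74 months.

63-74 months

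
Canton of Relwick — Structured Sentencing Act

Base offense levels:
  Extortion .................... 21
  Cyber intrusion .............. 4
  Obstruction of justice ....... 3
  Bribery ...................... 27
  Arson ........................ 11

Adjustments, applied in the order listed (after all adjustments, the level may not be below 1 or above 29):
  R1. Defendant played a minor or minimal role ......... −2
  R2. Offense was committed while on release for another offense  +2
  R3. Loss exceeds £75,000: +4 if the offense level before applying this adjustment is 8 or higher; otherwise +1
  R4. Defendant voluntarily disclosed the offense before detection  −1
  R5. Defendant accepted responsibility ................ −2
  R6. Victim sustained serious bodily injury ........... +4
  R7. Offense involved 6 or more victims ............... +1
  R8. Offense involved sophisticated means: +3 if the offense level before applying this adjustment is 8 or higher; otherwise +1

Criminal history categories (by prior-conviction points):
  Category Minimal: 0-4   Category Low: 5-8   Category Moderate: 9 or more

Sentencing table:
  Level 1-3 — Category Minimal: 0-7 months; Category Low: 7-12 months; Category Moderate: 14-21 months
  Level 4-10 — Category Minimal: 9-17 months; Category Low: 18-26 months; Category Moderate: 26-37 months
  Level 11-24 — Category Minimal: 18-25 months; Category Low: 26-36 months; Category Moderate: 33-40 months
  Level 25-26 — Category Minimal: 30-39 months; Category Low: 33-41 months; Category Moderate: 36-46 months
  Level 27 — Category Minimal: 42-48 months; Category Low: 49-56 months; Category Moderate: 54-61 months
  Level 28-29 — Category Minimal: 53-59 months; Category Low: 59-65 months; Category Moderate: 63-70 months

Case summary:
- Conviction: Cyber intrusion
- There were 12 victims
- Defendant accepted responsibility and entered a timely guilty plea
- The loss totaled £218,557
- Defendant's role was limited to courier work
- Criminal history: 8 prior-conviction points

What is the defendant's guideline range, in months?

Base offense level for cyber intrusion: 4.
R1 applies: 4 − 2 = 2.
R3 applies (level before this adjustment is 2 < 8, so +1): 2 + 1 = 3.
R5 applies: 3 − 2 = 1.
R7 applies: 1 + 1 = 2.
R8 does not apply.
Final offense level: 2.
Criminal history: 8 prior points → Category Low (5-8).
Level 2 falls in the 1-3 band.
Grid: Level 1-3 × Category Low = 7-12 months.

7-12 months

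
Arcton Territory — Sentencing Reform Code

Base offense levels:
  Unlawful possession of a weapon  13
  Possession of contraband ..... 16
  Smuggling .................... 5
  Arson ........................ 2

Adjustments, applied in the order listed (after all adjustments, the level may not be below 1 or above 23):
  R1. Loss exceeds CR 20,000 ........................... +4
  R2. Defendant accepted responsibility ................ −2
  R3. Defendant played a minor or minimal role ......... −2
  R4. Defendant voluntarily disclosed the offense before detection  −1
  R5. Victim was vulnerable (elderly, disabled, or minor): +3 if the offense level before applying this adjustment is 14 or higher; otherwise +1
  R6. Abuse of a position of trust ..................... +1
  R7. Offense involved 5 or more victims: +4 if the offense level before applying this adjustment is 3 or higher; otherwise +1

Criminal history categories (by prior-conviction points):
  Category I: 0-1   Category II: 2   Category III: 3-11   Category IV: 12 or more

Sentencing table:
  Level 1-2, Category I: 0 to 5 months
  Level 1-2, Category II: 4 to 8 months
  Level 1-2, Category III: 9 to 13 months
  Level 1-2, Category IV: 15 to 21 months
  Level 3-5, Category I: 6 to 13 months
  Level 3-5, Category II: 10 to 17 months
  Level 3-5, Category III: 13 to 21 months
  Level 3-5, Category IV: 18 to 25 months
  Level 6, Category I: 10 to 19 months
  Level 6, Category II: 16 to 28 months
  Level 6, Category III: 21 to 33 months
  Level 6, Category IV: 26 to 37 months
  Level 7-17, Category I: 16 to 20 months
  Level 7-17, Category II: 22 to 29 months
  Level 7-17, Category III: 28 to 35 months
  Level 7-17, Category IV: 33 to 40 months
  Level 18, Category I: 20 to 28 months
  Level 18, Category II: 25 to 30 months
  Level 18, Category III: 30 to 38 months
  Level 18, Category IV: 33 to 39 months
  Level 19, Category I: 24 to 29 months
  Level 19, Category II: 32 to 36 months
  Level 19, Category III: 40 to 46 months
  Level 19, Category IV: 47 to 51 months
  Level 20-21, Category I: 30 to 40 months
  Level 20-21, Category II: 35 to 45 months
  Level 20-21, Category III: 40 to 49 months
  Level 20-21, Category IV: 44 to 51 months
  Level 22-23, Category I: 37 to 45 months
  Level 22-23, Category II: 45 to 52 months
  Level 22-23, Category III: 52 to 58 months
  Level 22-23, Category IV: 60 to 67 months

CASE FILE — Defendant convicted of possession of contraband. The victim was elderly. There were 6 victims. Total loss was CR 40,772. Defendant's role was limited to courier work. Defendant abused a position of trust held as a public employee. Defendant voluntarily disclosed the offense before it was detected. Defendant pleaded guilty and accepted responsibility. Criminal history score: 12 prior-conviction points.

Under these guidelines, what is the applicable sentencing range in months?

60-67 months

Base offense level for possession of contraband: 16.
R1 applies: 16 + 4 = 20.
R2 applies: 20 − 2 = 18.
R3 applies: 18 − 2 = 16.
R4 applies: 16 − 1 = 15.
R5 applies (level before this adjustment is 15 ≥ 14, so +3): 15 + 3 = 18.
R6 applies: 18 + 1 = 19.
R7 applies (level before this adjustment is 19 ≥ 3, so +4): 19 + 4 = 23.
Final offense level: 23.
Criminal history: 12 prior points → Category IV (12+).
Level 23 falls in the 22-23 band.
Grid: Level 22-23 × Category IV = 60-67 months.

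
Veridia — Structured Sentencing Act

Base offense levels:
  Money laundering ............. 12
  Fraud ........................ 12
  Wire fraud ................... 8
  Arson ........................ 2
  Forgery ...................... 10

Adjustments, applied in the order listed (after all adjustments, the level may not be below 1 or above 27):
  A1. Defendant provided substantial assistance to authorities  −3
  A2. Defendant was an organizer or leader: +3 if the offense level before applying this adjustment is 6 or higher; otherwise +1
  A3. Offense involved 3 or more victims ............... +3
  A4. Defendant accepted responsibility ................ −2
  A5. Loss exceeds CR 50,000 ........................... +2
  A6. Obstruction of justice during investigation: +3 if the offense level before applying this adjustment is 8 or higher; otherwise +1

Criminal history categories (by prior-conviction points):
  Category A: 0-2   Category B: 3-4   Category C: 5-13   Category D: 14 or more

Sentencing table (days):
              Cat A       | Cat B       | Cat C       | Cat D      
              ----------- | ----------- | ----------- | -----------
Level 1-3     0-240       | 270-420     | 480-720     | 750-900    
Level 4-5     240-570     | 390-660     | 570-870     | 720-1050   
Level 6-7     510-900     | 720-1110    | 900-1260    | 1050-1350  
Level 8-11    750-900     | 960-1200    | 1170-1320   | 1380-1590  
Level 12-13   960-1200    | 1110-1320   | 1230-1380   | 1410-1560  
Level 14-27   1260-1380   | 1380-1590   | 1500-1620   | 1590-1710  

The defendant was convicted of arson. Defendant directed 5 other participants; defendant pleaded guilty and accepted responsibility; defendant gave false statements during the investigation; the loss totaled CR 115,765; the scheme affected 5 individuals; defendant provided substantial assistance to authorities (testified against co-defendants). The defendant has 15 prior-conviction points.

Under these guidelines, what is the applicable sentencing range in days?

Base offense level for arson: 2.
A1 applies: 2 − 3 = -1.
A2 applies (level before this adjustment is -1 < 6, so +1): -1 + 1 = 0.
A3 applies: 0 + 3 = 3.
A4 applies: 3 − 2 = 1.
A5 applies: 1 + 2 = 3.
A6 applies (level before this adjustment is 3 < 8, so +1): 3 + 1 = 4.
Final offense level: 4.
Criminal history: 15 prior points → Category D (14+).
Level 4 falls in the 4-5 band.
Grid: Level 4-5 × Category D = 720-1050 days.

720-1050 days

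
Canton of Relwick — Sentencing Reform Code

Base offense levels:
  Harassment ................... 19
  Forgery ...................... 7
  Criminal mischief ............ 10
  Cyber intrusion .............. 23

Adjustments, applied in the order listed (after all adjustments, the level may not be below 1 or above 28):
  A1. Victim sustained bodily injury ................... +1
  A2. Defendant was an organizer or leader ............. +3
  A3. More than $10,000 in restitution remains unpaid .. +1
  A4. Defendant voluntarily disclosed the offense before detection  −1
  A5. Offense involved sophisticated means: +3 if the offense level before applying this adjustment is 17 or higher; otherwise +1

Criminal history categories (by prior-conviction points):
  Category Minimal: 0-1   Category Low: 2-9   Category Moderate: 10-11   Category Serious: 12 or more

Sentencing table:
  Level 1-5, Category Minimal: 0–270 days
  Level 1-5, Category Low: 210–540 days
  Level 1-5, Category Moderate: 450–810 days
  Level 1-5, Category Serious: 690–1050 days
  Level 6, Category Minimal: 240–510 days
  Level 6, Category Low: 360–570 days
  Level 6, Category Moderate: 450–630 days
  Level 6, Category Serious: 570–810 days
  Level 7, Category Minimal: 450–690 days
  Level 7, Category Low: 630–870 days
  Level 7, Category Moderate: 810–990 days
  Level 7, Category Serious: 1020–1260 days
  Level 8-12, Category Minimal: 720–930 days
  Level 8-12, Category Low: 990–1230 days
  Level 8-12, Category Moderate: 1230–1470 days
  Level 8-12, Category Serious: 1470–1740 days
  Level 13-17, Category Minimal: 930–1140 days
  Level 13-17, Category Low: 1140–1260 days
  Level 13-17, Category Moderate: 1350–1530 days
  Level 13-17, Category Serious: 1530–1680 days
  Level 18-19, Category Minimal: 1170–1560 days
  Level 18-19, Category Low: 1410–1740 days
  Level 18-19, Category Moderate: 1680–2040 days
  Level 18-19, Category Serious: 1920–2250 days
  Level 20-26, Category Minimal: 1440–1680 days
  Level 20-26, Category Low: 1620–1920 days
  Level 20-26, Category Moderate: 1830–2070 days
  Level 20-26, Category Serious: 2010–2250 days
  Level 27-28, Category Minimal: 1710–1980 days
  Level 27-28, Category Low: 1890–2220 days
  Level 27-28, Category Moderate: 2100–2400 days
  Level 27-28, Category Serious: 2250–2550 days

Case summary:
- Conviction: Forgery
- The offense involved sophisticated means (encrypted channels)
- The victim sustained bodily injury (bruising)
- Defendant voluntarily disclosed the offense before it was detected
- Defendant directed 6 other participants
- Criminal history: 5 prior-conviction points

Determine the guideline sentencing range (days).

990-1230 days

Base offense level for forgery: 7.
A1 applies: 7 + 1 = 8.
A2 applies: 8 + 3 = 11.
A4 applies: 11 − 1 = 10.
A5 applies (level before this adjustment is 10 < 17, so +1): 10 + 1 = 11.
Final offense level: 11.
Criminal history: 5 prior points → Category Low (2-9).
Level 11 falls in the 8-12 band.
Grid: Level 8-12 × Category Low = 990-1230 days.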